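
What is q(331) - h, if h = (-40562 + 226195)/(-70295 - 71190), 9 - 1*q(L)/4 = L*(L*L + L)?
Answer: -20585638897787/141485 ≈ -1.4550e+8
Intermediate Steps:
q(L) = 36 - 4*L*(L + L²) (q(L) = 36 - 4*L*(L*L + L) = 36 - 4*L*(L² + L) = 36 - 4*L*(L + L²))
h = -185633/141485 (h = 185633/(-141485) = 185633*(-1/141485) = -185633/141485 ≈ -1.3120)
q(331) - h = (36 - 4*331² - 4*331³) - 1*(-185633/141485) = (36 - 4*109561 - 4*36264691) + 185633/141485 = (36 - 438244 - 145058764) + 185633/141485 = -145496972 + 185633/141485 = -20585638897787/141485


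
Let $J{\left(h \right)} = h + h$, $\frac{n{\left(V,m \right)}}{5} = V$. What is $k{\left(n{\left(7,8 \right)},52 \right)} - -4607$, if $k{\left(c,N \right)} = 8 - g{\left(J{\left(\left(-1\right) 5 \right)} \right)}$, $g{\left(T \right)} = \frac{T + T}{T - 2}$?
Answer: $\frac{13840}{3} \approx 4613.3$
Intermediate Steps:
$n{\left(V,m \right)} = 5 V$
$J{\left(h \right)} = 2 h$
$g{\left(T \right)} = \frac{2 T}{-2 + T}$
$k{\left(c,N \right)} = \frac{19}{3}$ ($k{\left(c,N \right)} = 8 - \frac{2 \cdot 2 \left(\left(-1\right) 5\right)}{-2 + 2 \left(\left(-1\right) 5\right)} = 8 - \frac{2 \cdot 2 \left(-5\right)}{-2 + 2 \left(-5\right)} = 8 - 2 \left(-10\right) \frac{1}{-2 - 10} = 8 - 2 \left(-10\right) \frac{1}{-12} = 8 - 2 \left(-10\right) \left(- \frac{1}{12}\right) = 8 - \frac{5}{3} = \frac{19}{3}$)
$k{\left(n{\left(7,8 \right)},52 \right)} - -4607 = \frac{19}{3} - -4607 = \frac{19}{3} + 4607 = \frac{13840}{3}$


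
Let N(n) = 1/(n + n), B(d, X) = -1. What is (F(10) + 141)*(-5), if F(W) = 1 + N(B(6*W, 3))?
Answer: -1415/2 ≈ -707.50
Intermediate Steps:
N(n) = 1/(2*n)
F(W) = 1/2 (F(W) = 1 + (1/2)/(-1) = 1 + (1/2)*(-1) = 1 - 1/2 = 1/2)
(F(10) + 141)*(-5) = (1/2 + 141)*(-5) = (283/2)*(-5) = -1415/2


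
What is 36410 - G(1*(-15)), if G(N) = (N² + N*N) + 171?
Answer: 35789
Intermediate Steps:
G(N) = 171 + 2*N² (G(N) = (N² + N²) + 171 = 2*N² + 171 = 171 + 2*N²)
36410 - G(1*(-15)) = 36410 - (171 + 2*(1*(-15))²) = 36410 - (171 + 2*(-15)²) = 36410 - (171 + 2*225) = 36410 - (171 + 450) = 36410 - 1*621 = 36410 - 621 = 35789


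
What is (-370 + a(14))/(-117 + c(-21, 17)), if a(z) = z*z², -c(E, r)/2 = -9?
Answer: -2374/99 ≈ -23.980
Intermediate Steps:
c(E, r) = 18 (c(E, r) = -2*(-9) = 18)
a(z) = z³
(-370 + a(14))/(-117 + c(-21, 17)) = (-370 + 14³)/(-117 + 18) = (-370 + 2744)/(-99) = 2374*(-1/99) = -2374/99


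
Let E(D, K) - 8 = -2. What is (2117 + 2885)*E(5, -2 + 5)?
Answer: 30012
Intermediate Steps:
E(D, K) = 6 (E(D, K) = 8 - 2 = 6)
(2117 + 2885)*E(5, -2 + 5) = (2117 + 2885)*6 = 5002*6 = 30012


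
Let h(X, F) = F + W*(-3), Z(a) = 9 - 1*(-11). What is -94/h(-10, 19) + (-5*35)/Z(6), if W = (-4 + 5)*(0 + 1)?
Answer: -117/8 ≈ -14.625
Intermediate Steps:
W = 1 (W = 1*1 = 1)
Z(a) = 20 (Z(a) = 9 + 11 = 20)
h(X, F) = -3 + F (h(X, F) = F + 1*(-3) = F - 3 = -3 + F)
-94/h(-10, 19) + (-5*35)/Z(6) = -94/(-3 + 19) - 5*35/20 = -94/16 - 175*1/20 = -94*1/16 - 35/4 = -47/8 - 35/4 = -117/8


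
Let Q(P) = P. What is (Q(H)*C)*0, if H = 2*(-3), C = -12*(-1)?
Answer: 0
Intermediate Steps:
C = 12
H = -6
(Q(H)*C)*0 = -6*12*0 = -72*0 = 0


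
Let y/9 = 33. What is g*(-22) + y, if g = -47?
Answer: 1331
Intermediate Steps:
y = 297 (y = 9*33 = 297)
g*(-22) + y = -47*(-22) + 297 = 1034 + 297 = 1331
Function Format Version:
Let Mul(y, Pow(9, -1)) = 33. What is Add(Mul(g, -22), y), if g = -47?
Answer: 1331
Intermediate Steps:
y = 297 (y = Mul(9, 33) = 297)
Add(Mul(g, -22), y) = Add(Mul(-47, -22), 297) = Add(1034, 297) = 1331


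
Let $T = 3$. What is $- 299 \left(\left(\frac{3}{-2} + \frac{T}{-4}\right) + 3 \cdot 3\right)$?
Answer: $- \frac{8073}{4} \approx -2018.3$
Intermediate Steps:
$- 299 \left(\left(\frac{3}{-2} + \frac{T}{-4}\right) + 3 \cdot 3\right) = - 299 \left(\left(\frac{3}{-2} + \frac{3}{-4}\right) + 3 \cdot 3\right) = - 299 \left(\left(3 \left(- \frac{1}{2}\right) + 3 \left(- \frac{1}{4}\right)\right) + 9\right) = - 299 \left(\left(- \frac{3}{2} - \frac{3}{4}\right) + 9\right) = - 299 \left(- \frac{9}{4} + 9\right) = \left(-299\right) \frac{27}{4} = - \frac{8073}{4}$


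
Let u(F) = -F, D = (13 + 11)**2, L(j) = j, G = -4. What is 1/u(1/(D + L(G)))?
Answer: -572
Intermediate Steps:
D = 576 (D = 24**2 = 576)
1/u(1/(D + L(G))) = 1/(-1/(576 - 4)) = 1/(-1/572) = -572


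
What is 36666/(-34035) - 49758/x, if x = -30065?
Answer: 39410016/68217485 ≈ 0.57771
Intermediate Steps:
36666/(-34035) - 49758/x = 36666/(-34035) - 49758/(-30065) = 36666*(-1/34035) - 49758*(-1/30065) = -12222/11345 + 49758/30065 = 39410016/68217485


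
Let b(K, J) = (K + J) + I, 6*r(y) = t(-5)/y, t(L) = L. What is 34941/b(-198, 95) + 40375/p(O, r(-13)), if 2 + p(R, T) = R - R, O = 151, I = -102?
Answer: -8346757/410 ≈ -20358.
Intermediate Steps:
r(y) = -5/(6*y) (r(y) = (-5/y)/6 = -5/(6*y))
p(R, T) = -2 (p(R, T) = -2 + (R - R) = -2 + 0 = -2)
b(K, J) = -102 + J + K (b(K, J) = (K + J) - 102 = (J + K) - 102 = -102 + J + K)
34941/b(-198, 95) + 40375/p(O, r(-13)) = 34941/(-102 + 95 - 198) + 40375/(-2) = 34941/(-205) + 40375*(-½) = 34941*(-1/205) - 40375/2 = -34941/205 - 40375/2 = -8346757/410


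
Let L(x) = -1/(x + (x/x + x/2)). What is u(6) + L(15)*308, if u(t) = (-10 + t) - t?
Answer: -1086/47 ≈ -23.106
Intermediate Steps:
u(t) = -10
L(x) = -1/(1 + 3*x/2) (L(x) = -1/(x + (1 + x*(1/2))) = -1/(x + (1 + x/2)) = -1/(1 + 3*x/2))
u(6) + L(15)*308 = -10 - 2/(2 + 3*15)*308 = -10 - 2/(2 + 45)*308 = -10 - 2/47*308 = -10 - 616/47 = -1086/47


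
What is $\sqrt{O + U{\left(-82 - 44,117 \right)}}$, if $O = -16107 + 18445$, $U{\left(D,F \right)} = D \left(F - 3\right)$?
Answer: $i \sqrt{12026} \approx 109.66 i$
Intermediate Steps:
$U{\left(D,F \right)} = D \left(-3 + F\right)$
$O = 2338$
$\sqrt{O + U{\left(-82 - 44,117 \right)}} = \sqrt{2338 + \left(-82 - 44\right) \left(-3 + 117\right)} = \sqrt{2338 + \left(-82 - 44\right) 114} = \sqrt{2338 - 14364} = \sqrt{-12026} = i \sqrt{12026}$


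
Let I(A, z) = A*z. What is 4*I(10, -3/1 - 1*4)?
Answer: -280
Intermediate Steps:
4*I(10, -3/1 - 1*4) = 4*(10*(-3/1 - 1*4)) = 4*(10*(-3*1 - 4)) = 4*(10*(-3 - 4)) = 4*(10*(-7)) = 4*(-70) = -280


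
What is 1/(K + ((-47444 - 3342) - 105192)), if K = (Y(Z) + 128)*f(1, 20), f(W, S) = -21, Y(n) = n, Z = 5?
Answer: -1/158771 ≈ -6.2984e-6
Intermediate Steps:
K = -2793 (K = (5 + 128)*(-21) = 133*(-21) = -2793)
1/(K + ((-47444 - 3342) - 105192)) = 1/(-2793 + ((-47444 - 3342) - 105192)) = 1/(-2793 + (-50786 - 105192)) = 1/(-2793 - 155978) = 1/(-158771) = -1/158771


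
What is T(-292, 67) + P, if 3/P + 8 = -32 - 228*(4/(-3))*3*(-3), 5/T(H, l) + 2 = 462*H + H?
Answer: -209737/187654824 ≈ -0.0011177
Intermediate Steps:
T(H, l) = 5/(-2 + 463*H) (T(H, l) = 5/(-2 + (462*H + H)) = 5/(-2 + 463*H))
P = -3/2776 (P = 3/(-8 + (-32 - 228*(4/(-3))*3*(-3))) = 3/(-8 + (-32 - 228*(4*(-⅓))*3*(-3))) = 3/(-8 + (-32 - 228*(-4/3*3)*(-3))) = 3/(-8 + (-32 - (-912)*(-3))) = 3/(-8 + (-32 - 228*12)) = 3/(-8 + (-32 - 2736)) = 3/(-8 - 2768) = 3/(-2776) = 3*(-1/2776) = -3/2776 ≈ -0.0010807)
T(-292, 67) + P = 5/(-2 + 463*(-292)) - 3/2776 = 5/(-2 - 135196) - 3/2776 = 5/(-135198) - 3/2776 = 5*(-1/135198) - 3/2776 = -5/135198 - 3/2776 = -209737/187654824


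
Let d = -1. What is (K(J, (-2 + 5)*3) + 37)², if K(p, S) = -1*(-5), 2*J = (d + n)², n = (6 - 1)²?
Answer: 1764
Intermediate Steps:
n = 25 (n = 5² = 25)
J = 288 (J = (-1 + 25)²/2 = (½)*24² = (½)*576 = 288)
K(p, S) = 5
(K(J, (-2 + 5)*3) + 37)² = (5 + 37)² = 42² = 1764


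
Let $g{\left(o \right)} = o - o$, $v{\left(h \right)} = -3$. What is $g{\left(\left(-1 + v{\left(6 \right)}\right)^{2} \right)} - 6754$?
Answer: $-6754$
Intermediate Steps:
$g{\left(o \right)} = 0$
$g{\left(\left(-1 + v{\left(6 \right)}\right)^{2} \right)} - 6754 = 0 - 6754 = -6754$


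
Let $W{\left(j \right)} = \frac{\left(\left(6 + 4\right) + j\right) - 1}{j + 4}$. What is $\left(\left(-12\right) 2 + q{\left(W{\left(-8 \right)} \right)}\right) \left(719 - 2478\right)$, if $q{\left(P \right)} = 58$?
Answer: $-59806$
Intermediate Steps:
$W{\left(j \right)} = \frac{9 + j}{4 + j}$ ($W{\left(j \right)} = \frac{\left(10 + j\right) - 1}{4 + j} = \frac{9 + j}{4 + j}$)
$\left(\left(-12\right) 2 + q{\left(W{\left(-8 \right)} \right)}\right) \left(719 - 2478\right) = \left(\left(-12\right) 2 + 58\right) \left(719 - 2478\right) = \left(-24 + 58\right) \left(-1759\right) = 34 \left(-1759\right) = -59806$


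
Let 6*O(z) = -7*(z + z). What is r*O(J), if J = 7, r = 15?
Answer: -245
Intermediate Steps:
O(z) = -7*z/3 (O(z) = (-7*(z + z))/6 = (-14*z)/6 = -7*z/3)
r*O(J) = 15*(-7/3*7) = 15*(-49/3) = -245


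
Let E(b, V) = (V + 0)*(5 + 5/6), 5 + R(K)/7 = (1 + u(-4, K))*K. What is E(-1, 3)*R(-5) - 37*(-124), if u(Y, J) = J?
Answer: 12851/2 ≈ 6425.5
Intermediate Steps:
R(K) = -35 + 7*K*(1 + K) (R(K) = -35 + 7*((1 + K)*K) = -35 + 7*(K*(1 + K)) = -35 + 7*K*(1 + K))
E(b, V) = 35*V/6 (E(b, V) = V*(5 + 5*(⅙)) = V*(5 + ⅚) = V*(35/6) = 35*V/6)
E(-1, 3)*R(-5) - 37*(-124) = ((35/6)*3)*(-35 + 7*(-5) + 7*(-5)²) - 37*(-124) = 35*(-35 - 35 + 7*25)/2 + 4588 = 35*(-35 - 35 + 175)/2 + 4588 = (35/2)*105 + 4588 = 3675/2 + 4588 = 12851/2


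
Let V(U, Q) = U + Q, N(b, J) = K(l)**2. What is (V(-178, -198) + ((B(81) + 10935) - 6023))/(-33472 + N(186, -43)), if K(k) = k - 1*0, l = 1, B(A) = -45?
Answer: -499/3719 ≈ -0.13418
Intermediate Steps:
K(k) = k (K(k) = k + 0 = k)
N(b, J) = 1 (N(b, J) = 1**2 = 1)
V(U, Q) = Q + U
(V(-178, -198) + ((B(81) + 10935) - 6023))/(-33472 + N(186, -43)) = ((-198 - 178) + ((-45 + 10935) - 6023))/(-33472 + 1) = (-376 + (10890 - 6023))/(-33471) = (-376 + 4867)*(-1/33471) = 4491*(-1/33471) = -499/3719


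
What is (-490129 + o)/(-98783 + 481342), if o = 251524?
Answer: -238605/382559 ≈ -0.62371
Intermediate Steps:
(-490129 + o)/(-98783 + 481342) = (-490129 + 251524)/(-98783 + 481342) = -238605/382559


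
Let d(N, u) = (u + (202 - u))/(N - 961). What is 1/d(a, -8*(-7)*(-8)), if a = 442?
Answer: -519/202 ≈ -2.5693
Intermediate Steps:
d(N, u) = 202/(-961 + N)
1/d(a, -8*(-7)*(-8)) = 1/(202/(-961 + 442)) = 1/(202/(-519)) = 1/(202*(-1/519)) = 1/(-202/519) = -519/202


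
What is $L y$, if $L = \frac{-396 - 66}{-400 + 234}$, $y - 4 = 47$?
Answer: $\frac{11781}{83} \approx 141.94$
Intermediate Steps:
$y = 51$ ($y = 4 + 47 = 51$)
$L = \frac{231}{83}$ ($L = - \frac{462}{-166} = \left(-462\right) \left(- \frac{1}{166}\right) = \frac{231}{83} \approx 2.7831$)
$L y = \frac{231}{83} \cdot 51 = \frac{11781}{83}$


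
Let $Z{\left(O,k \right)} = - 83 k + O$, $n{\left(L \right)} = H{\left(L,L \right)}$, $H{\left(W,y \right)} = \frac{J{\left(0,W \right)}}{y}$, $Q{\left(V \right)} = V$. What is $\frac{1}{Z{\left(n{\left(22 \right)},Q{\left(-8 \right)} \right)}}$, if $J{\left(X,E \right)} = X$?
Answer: $\frac{1}{664} \approx 0.001506$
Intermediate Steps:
$H{\left(W,y \right)} = 0$ ($H{\left(W,y \right)} = \frac{0}{y} = 0$)
$n{\left(L \right)} = 0$
$Z{\left(O,k \right)} = O - 83 k$
$\frac{1}{Z{\left(n{\left(22 \right)},Q{\left(-8 \right)} \right)}} = \frac{1}{0 - -664} = \frac{1}{0 + 664} = \frac{1}{664}$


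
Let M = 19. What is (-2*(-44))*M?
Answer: 1672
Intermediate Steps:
(-2*(-44))*M = -2*(-44)*19 = 88*19 = 1672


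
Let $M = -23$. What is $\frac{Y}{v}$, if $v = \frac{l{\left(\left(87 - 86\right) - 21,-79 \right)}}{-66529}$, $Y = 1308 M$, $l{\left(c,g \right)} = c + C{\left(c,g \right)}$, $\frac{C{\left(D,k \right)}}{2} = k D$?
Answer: $\frac{500364609}{785} \approx 6.3741 \cdot 10^{5}$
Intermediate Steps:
$C{\left(D,k \right)} = 2 D k$ ($C{\left(D,k \right)} = 2 k D = 2 D k$)
$l{\left(c,g \right)} = c + 2 c g$
$Y = -30084$ ($Y = 1308 \left(-23\right) = -30084$)
$v = - \frac{3140}{66529}$ ($v = \frac{\left(\left(87 - 86\right) - 21\right) \left(1 + 2 \left(-79\right)\right)}{-66529} = \left(1 - 21\right) \left(1 - 158\right) \left(- \frac{1}{66529}\right) = \left(-20\right) \left(-157\right) \left(- \frac{1}{66529}\right) = 3140 \left(- \frac{1}{66529}\right) = - \frac{3140}{66529} \approx -0.047197$)
$\frac{Y}{v} = - \frac{30084}{- \frac{3140}{66529}} = \left(-30084\right) \left(- \frac{66529}{3140}\right) = \frac{500364609}{785}$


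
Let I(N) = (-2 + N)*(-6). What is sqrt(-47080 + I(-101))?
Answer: I*sqrt(46462) ≈ 215.55*I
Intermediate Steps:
I(N) = 12 - 6*N
sqrt(-47080 + I(-101)) = sqrt(-47080 + (12 - 6*(-101))) = sqrt(-47080 + (12 + 606)) = sqrt(-47080 + 618) = sqrt(-46462) = I*sqrt(46462)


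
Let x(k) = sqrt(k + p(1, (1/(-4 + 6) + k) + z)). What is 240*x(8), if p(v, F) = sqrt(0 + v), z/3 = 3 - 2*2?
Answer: 720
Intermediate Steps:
z = -3 (z = 3*(3 - 2*2) = 3*(3 - 4) = 3*(-1) = -3)
p(v, F) = sqrt(v)
x(k) = sqrt(1 + k) (x(k) = sqrt(k + sqrt(1)) = sqrt(k + 1) = sqrt(1 + k))
240*x(8) = 240*sqrt(1 + 8) = 240*sqrt(9) = 240*3 = 720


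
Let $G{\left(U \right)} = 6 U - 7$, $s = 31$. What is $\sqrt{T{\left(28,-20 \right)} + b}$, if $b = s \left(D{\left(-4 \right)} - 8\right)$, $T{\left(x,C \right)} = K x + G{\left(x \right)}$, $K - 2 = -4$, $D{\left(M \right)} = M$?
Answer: $i \sqrt{267} \approx 16.34 i$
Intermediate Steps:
$K = -2$ ($K = 2 - 4 = -2$)
$G{\left(U \right)} = -7 + 6 U$
$T{\left(x,C \right)} = -7 + 4 x$ ($T{\left(x,C \right)} = - 2 x + \left(-7 + 6 x\right) = -7 + 4 x$)
$b = -372$ ($b = 31 \left(-4 - 8\right) = 31 \left(-12\right) = -372$)
$\sqrt{T{\left(28,-20 \right)} + b} = \sqrt{\left(-7 + 4 \cdot 28\right) - 372} = \sqrt{\left(-7 + 112\right) - 372} = \sqrt{105 - 372} = \sqrt{-267} = i \sqrt{267}$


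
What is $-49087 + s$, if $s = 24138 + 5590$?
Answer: $-19359$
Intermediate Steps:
$s = 29728$
$-49087 + s = -49087 + 29728 = -19359$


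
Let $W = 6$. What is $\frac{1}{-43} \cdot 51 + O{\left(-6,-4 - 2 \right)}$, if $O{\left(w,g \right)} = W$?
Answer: $\frac{207}{43} \approx 4.8139$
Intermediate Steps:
$O{\left(w,g \right)} = 6$
$\frac{1}{-43} \cdot 51 + O{\left(-6,-4 - 2 \right)} = \frac{1}{-43} \cdot 51 + 6 = \left(- \frac{1}{43}\right) 51 + 6 = - \frac{51}{43} + 6 = \frac{207}{43}$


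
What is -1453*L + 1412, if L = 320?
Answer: -463548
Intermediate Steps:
-1453*L + 1412 = -1453*320 + 1412 = -464960 + 1412 = -463548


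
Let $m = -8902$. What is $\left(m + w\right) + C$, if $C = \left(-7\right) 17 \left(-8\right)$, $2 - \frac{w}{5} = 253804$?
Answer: $-1276960$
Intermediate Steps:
$w = -1269010$ ($w = 10 - 1269020 = -1269010$)
$C = 952$ ($C = \left(-119\right) \left(-8\right) = 952$)
$\left(m + w\right) + C = \left(-8902 - 1269010\right) + 952 = -1277912 + 952 = -1276960$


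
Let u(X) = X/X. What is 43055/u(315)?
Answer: 43055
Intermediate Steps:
u(X) = 1
43055/u(315) = 43055/1 = 43055*1 = 43055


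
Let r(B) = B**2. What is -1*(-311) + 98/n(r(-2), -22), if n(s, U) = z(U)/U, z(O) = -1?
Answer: 2467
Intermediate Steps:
n(s, U) = -1/U
-1*(-311) + 98/n(r(-2), -22) = -1*(-311) + 98/((-1/(-22))) = 311 + 98/((-1*(-1/22))) = 311 + 98/(1/22) = 311 + 98*22 = 311 + 2156 = 2467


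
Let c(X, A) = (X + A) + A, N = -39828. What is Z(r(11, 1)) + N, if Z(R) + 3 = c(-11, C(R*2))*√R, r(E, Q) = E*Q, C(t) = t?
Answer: -39831 + 33*√11 ≈ -39722.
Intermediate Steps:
c(X, A) = X + 2*A (c(X, A) = (A + X) + A = X + 2*A)
Z(R) = -3 + √R*(-11 + 4*R) (Z(R) = -3 + (-11 + 2*(R*2))*√R = -3 + (-11 + 2*(2*R))*√R = -3 + (-11 + 4*R)*√R = -3 + √R*(-11 + 4*R))
Z(r(11, 1)) + N = (-3 + √(11*1)*(-11 + 4*(11*1))) - 39828 = (-3 + √11*(-11 + 4*11)) - 39828 = (-3 + √11*(-11 + 44)) - 39828 = (-3 + √11*33) - 39828 = (-3 + 33*√11) - 39828 = -39831 + 33*√11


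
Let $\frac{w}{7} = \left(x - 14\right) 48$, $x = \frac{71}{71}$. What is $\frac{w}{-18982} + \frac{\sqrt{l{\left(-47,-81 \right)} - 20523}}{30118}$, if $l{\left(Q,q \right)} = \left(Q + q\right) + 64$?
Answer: $\frac{2184}{9491} + \frac{i \sqrt{20587}}{30118} \approx 0.23011 + 0.004764 i$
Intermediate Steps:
$x = 1$ ($x = 71 \cdot \frac{1}{71} = 1$)
$w = -4368$ ($w = 7 \left(1 - 14\right) 48 = 7 \left(\left(-13\right) 48\right) = 7 \left(-624\right) = -4368$)
$l{\left(Q,q \right)} = 64 + Q + q$
$\frac{w}{-18982} + \frac{\sqrt{l{\left(-47,-81 \right)} - 20523}}{30118} = - \frac{4368}{-18982} + \frac{\sqrt{\left(64 - 47 - 81\right) - 20523}}{30118} = \left(-4368\right) \left(- \frac{1}{18982}\right) + \sqrt{-64 - 20523} \cdot \frac{1}{30118} = \frac{2184}{9491} + \sqrt{-20587} \cdot \frac{1}{30118} = \frac{2184}{9491} + i \sqrt{20587} \cdot \frac{1}{30118} = \frac{2184}{9491} + \frac{i \sqrt{20587}}{30118}$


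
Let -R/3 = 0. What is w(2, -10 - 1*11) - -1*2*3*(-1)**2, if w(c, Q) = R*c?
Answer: 6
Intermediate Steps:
R = 0 (R = -3*0 = 0)
w(c, Q) = 0 (w(c, Q) = 0*c = 0)
w(2, -10 - 1*11) - -1*2*3*(-1)**2 = 0 - -1*2*3*(-1)**2 = 0 - (-2*3) = 0 - (-6) = 0 - 1*(-6) = 0 + 6 = 6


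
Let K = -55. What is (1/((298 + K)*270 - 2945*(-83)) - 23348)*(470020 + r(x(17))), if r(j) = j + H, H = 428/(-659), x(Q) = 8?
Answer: -2242244467498267816/204319655 ≈ -1.0974e+10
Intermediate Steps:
H = -428/659 (H = 428*(-1/659) = -428/659 ≈ -0.64947)
r(j) = -428/659 + j (r(j) = j - 428/659 = -428/659 + j)
(1/((298 + K)*270 - 2945*(-83)) - 23348)*(470020 + r(x(17))) = (1/((298 - 55)*270 - 2945*(-83)) - 23348)*(470020 + (-428/659 + 8)) = (1/(243*270 + 244435) - 23348)*(470020 + 4844/659) = (1/(65610 + 244435) - 23348)*(309748024/659) = (1/310045 - 23348)*(309748024/659) = -7238930659/310045*309748024/659 = -2242244467498267816/204319655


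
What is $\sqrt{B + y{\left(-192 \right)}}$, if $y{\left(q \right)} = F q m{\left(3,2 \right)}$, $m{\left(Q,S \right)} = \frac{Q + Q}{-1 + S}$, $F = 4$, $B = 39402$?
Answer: $3 \sqrt{3866} \approx 186.53$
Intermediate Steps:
$m{\left(Q,S \right)} = \frac{2 Q}{-1 + S}$
$y{\left(q \right)} = 24 q$ ($y{\left(q \right)} = 4 q 2 \cdot 3 \frac{1}{-1 + 2} = 4 q 2 \cdot 3 \cdot 1^{-1} = 4 q 2 \cdot 3 \cdot 1 = 4 q 6 = 24 q$)
$\sqrt{B + y{\left(-192 \right)}} = \sqrt{39402 + 24 \left(-192\right)} = \sqrt{39402 - 4608} = \sqrt{34794} = 3 \sqrt{3866}$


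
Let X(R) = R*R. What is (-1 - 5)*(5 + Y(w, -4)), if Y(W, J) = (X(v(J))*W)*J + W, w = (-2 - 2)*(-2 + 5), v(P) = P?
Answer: -4566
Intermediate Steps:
X(R) = R²
w = -12 (w = -4*3 = -12)
Y(W, J) = W + W*J³ (Y(W, J) = (J²*W)*J + W = (W*J²)*J + W = W*J³ + W = W + W*J³)
(-1 - 5)*(5 + Y(w, -4)) = (-1 - 5)*(5 - 12*(1 + (-4)³)) = -6*(5 - 12*(1 - 64)) = -6*(5 - 12*(-63)) = -6*(5 + 756) = -6*761 = -4566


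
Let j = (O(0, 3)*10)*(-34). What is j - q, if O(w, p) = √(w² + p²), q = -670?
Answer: -350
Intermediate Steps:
O(w, p) = √(p² + w²)
j = -1020 (j = (√(3² + 0²)*10)*(-34) = (√(9 + 0)*10)*(-34) = (√9*10)*(-34) = (3*10)*(-34) = 30*(-34) = -1020)
j - q = -1020 - 1*(-670) = -1020 + 670 = -350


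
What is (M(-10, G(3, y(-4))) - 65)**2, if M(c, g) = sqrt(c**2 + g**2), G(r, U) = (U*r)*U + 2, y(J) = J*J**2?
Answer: 151048425 - 1300*sqrt(1510442) ≈ 1.4945e+8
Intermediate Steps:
y(J) = J**3
G(r, U) = 2 + r*U**2 (G(r, U) = r*U**2 + 2 = 2 + r*U**2)
(M(-10, G(3, y(-4))) - 65)**2 = (sqrt((-10)**2 + (2 + 3*((-4)**3)**2)**2) - 65)**2 = (sqrt(100 + (2 + 3*(-64)**2)**2) - 65)**2 = (sqrt(100 + (2 + 3*4096)**2) - 65)**2 = (sqrt(100 + (2 + 12288)**2) - 65)**2 = (sqrt(100 + 12290**2) - 65)**2 = (sqrt(100 + 151044100) - 65)**2 = (sqrt(151044200) - 65)**2 = (10*sqrt(1510442) - 65)**2 = (-65 + 10*sqrt(1510442))**2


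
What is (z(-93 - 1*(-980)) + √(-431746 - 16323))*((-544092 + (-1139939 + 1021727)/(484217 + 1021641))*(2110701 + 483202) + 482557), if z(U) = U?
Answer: -942548335130638694803/752929 - 1062624955051452869*I*√448069/752929 ≈ -1.2518e+15 - 9.4471e+14*I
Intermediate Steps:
(z(-93 - 1*(-980)) + √(-431746 - 16323))*((-544092 + (-1139939 + 1021727)/(484217 + 1021641))*(2110701 + 483202) + 482557) = ((-93 - 1*(-980)) + √(-431746 - 16323))*((-544092 + (-1139939 + 1021727)/(484217 + 1021641))*(2110701 + 483202) + 482557) = ((-93 + 980) + √(-448069))*((-544092 - 118212/1505858)*2593903 + 482557) = (887 + I*√448069)*((-544092 - 118212*1/1505858)*2593903 + 482557) = (887 + I*√448069)*((-544092 - 59106/752929)*2593903 + 482557) = (887 + I*√448069)*(-409662704574/752929*2593903 + 482557) = (887 + I*√448069)*(-1062625318382612322/752929 + 482557) = (887 + I*√448069)*(-1062624955051452869/752929) = -942548335130638694803/752929 - 1062624955051452869*I*√448069/752929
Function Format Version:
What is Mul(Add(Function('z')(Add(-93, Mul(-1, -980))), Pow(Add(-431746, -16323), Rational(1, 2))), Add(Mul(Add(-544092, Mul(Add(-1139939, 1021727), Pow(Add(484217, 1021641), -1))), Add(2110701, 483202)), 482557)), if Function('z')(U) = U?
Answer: Add(Rational(-942548335130638694803, 752929), Mul(Rational(-1062624955051452869, 752929), I, Pow(448069, Rational(1, 2)))) ≈ Add(-1.2518e+15, Mul(-9.4471e+14, I))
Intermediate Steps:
Mul(Add(Function('z')(Add(-93, Mul(-1, -980))), Pow(Add(-431746, -16323), Rational(1, 2))), Add(Mul(Add(-544092, Mul(Add(-1139939, 1021727), Pow(Add(484217, 1021641), -1))), Add(2110701, 483202)), 482557)) = Mul(Add(Add(-93, Mul(-1, -980)), Pow(Add(-431746, -16323), Rational(1, 2))), Add(Mul(Add(-544092, Mul(Add(-1139939, 1021727), Pow(Add(484217, 1021641), -1))), Add(2110701, 483202)), 482557)) = Mul(Add(Add(-93, 980), Pow(-448069, Rational(1, 2))), Add(Mul(Add(-544092, Mul(-118212, Pow(1505858, -1))), 2593903), 482557)) = Mul(Add(887, Mul(I, Pow(448069, Rational(1, 2)))), Add(Mul(Add(-544092, Mul(-118212, Rational(1, 1505858))), 2593903), 482557)) = Mul(Add(887, Mul(I, Pow(448069, Rational(1, 2)))), Add(Mul(Add(-544092, Rational(-59106, 752929)), 2593903), 482557)) = Mul(Add(887, Mul(I, Pow(448069, Rational(1, 2)))), Add(Mul(Rational(-409662704574, 752929), 2593903), 482557)) = Mul(Add(887, Mul(I, Pow(448069, Rational(1, 2)))), Add(Rational(-1062625318382612322, 752929), 482557)) = Mul(Add(887, Mul(I, Pow(448069, Rational(1, 2)))), Rational(-1062624955051452869, 752929)) = Add(Rational(-942548335130638694803, 752929), Mul(Rational(-1062624955051452869, 752929), I, Pow(448069, Rational(1, 2))))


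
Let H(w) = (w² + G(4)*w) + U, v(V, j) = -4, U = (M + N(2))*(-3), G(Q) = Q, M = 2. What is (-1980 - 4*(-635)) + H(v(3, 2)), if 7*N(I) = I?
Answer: 3872/7 ≈ 553.14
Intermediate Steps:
N(I) = I/7
U = -48/7 (U = (2 + (⅐)*2)*(-3) = (2 + 2/7)*(-3) = (16/7)*(-3) = -48/7 ≈ -6.8571)
H(w) = -48/7 + w² + 4*w (H(w) = (w² + 4*w) - 48/7 = -48/7 + w² + 4*w)
(-1980 - 4*(-635)) + H(v(3, 2)) = (-1980 - 4*(-635)) + (-48/7 + (-4)² + 4*(-4)) = (-1980 + 2540) + (-48/7 + 16 - 16) = 560 - 48/7 = 3872/7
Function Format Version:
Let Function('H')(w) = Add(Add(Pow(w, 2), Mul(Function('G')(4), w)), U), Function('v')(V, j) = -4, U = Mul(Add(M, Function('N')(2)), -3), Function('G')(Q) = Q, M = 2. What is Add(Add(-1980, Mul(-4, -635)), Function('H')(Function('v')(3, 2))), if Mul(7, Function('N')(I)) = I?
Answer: Rational(3872, 7) ≈ 553.14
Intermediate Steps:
Function('N')(I) = Mul(Rational(1, 7), I)
U = Rational(-48, 7) (U = Mul(Add(2, Mul(Rational(1, 7), 2)), -3) = Mul(Add(2, Rational(2, 7)), -3) = Mul(Rational(16, 7), -3) = Rational(-48, 7) ≈ -6.8571)
Function('H')(w) = Add(Rational(-48, 7), Pow(w, 2), Mul(4, w)) (Function('H')(w) = Add(Add(Pow(w, 2), Mul(4, w)), Rational(-48, 7)) = Add(Rational(-48, 7), Pow(w, 2), Mul(4, w)))
Add(Add(-1980, Mul(-4, -635)), Function('H')(Function('v')(3, 2))) = Add(Add(-1980, Mul(-4, -635)), Add(Rational(-48, 7), Pow(-4, 2), Mul(4, -4))) = Add(Add(-1980, 2540), Add(Rational(-48, 7), 16, -16)) = Add(560, Rational(-48, 7)) = Rational(3872, 7)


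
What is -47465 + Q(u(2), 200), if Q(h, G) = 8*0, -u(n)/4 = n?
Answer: -47465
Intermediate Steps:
u(n) = -4*n
Q(h, G) = 0
-47465 + Q(u(2), 200) = -47465 + 0 = -47465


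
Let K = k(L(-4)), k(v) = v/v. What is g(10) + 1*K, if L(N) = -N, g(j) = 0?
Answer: 1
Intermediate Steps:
k(v) = 1
K = 1
g(10) + 1*K = 0 + 1*1 = 0 + 1 = 1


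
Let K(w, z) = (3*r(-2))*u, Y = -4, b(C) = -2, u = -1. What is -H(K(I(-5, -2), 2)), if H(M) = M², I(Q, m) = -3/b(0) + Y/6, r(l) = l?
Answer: -36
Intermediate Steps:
I(Q, m) = ⅚ (I(Q, m) = -3/(-2) - 4/6 = -3*(-½) - 4*⅙ = 3/2 - ⅔ = ⅚)
K(w, z) = 6 (K(w, z) = (3*(-2))*(-1) = -6*(-1) = 6)
-H(K(I(-5, -2), 2)) = -1*6² = -1*36 = -36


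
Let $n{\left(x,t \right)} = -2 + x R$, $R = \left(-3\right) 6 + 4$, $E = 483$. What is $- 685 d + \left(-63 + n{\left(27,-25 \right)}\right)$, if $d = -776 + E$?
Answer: $200262$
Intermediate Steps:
$d = -293$ ($d = -776 + 483 = -293$)
$R = -14$ ($R = -18 + 4 = -14$)
$n{\left(x,t \right)} = -2 - 14 x$ ($n{\left(x,t \right)} = -2 + x \left(-14\right) = -2 - 14 x$)
$- 685 d + \left(-63 + n{\left(27,-25 \right)}\right) = \left(-685\right) \left(-293\right) - 443 = 200705 - 443 = 200262$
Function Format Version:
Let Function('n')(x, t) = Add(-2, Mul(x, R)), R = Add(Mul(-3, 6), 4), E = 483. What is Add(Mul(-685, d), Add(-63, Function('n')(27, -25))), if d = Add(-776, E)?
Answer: 200262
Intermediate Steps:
d = -293 (d = Add(-776, 483) = -293)
R = -14 (R = Add(-18, 4) = -14)
Function('n')(x, t) = Add(-2, Mul(-14, x)) (Function('n')(x, t) = Add(-2, Mul(x, -14)) = Add(-2, Mul(-14, x)))
Add(Mul(-685, d), Add(-63, Function('n')(27, -25))) = Add(Mul(-685, -293), Add(-63, Add(-2, Mul(-14, 27)))) = Add(200705, Add(-63, Add(-2, -378))) = Add(200705, Add(-63, -380)) = Add(200705, -443) = 200262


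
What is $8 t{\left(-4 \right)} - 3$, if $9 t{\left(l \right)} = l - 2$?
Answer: $- \frac{25}{3} \approx -8.3333$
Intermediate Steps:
$t{\left(l \right)} = - \frac{2}{9} + \frac{l}{9}$ ($t{\left(l \right)} = \frac{l - 2}{9} = \frac{-2 + l}{9} = - \frac{2}{9} + \frac{l}{9}$)
$8 t{\left(-4 \right)} - 3 = 8 \left(- \frac{2}{9} + \frac{1}{9} \left(-4\right)\right) - 3 = 8 \left(- \frac{2}{9} - \frac{4}{9}\right) - 3 = 8 \left(- \frac{2}{3}\right) - 3 = - \frac{16}{3} - 3 = - \frac{25}{3}$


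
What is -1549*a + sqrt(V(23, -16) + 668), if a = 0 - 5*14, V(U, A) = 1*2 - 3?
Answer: 108430 + sqrt(667) ≈ 1.0846e+5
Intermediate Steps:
V(U, A) = -1 (V(U, A) = 2 - 3 = -1)
a = -70 (a = 0 - 70 = -70)
-1549*a + sqrt(V(23, -16) + 668) = -1549*(-70) + sqrt(-1 + 668) = 108430 + sqrt(667)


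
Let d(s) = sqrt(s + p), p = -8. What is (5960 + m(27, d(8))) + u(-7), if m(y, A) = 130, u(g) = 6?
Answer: 6096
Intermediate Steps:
d(s) = sqrt(-8 + s) (d(s) = sqrt(s - 8) = sqrt(-8 + s))
(5960 + m(27, d(8))) + u(-7) = (5960 + 130) + 6 = 6090 + 6 = 6096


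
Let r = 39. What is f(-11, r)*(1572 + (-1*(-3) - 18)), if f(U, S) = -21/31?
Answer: -32697/31 ≈ -1054.7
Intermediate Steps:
f(U, S) = -21/31 (f(U, S) = -21*1/31 = -21/31)
f(-11, r)*(1572 + (-1*(-3) - 18)) = -21*(1572 + (-1*(-3) - 18))/31 = -21*(1572 + (3 - 18))/31 = -21*(1572 - 15)/31 = -21/31*1557 = -32697/31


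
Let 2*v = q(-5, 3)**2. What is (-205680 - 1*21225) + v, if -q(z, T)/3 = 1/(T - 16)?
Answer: -76693881/338 ≈ -2.2691e+5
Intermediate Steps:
q(z, T) = -3/(-16 + T) (q(z, T) = -3/(T - 16) = -3/(-16 + T))
v = 9/338 (v = (-3/(-16 + 3))**2/2 = (-3/(-13))**2/2 = (-3*(-1/13))**2/2 = (3/13)**2/2 = (1/2)*(9/169) = 9/338 ≈ 0.026627)
(-205680 - 1*21225) + v = (-205680 - 1*21225) + 9/338 = (-205680 - 21225) + 9/338 = -226905 + 9/338 = -76693881/338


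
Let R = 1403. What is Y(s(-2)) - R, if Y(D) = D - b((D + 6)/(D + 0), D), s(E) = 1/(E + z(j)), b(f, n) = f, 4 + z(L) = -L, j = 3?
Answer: -12151/9 ≈ -1350.1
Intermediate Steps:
z(L) = -4 - L
s(E) = 1/(-7 + E) (s(E) = 1/(E + (-4 - 1*3)) = 1/(E + (-4 - 3)) = 1/(E - 7) = 1/(-7 + E))
Y(D) = D - (6 + D)/D (Y(D) = D - (D + 6)/(D + 0) = D - (6 + D)/D)
Y(s(-2)) - R = (-1 + 1/(-7 - 2) - 6/(1/(-7 - 2))) - 1*1403 = (-1 + 1/(-9) - 6/(1/(-9))) - 1403 = (-1 - ⅑ - 6/(-⅑)) - 1403 = (-1 - ⅑ - 6*(-9)) - 1403 = (-1 - ⅑ + 54) - 1403 = 476/9 - 1403 = -12151/9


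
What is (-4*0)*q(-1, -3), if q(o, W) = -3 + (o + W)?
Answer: 0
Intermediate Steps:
q(o, W) = -3 + W + o (q(o, W) = -3 + (W + o) = -3 + W + o)
(-4*0)*q(-1, -3) = (-4*0)*(-3 - 3 - 1) = 0*(-7) = 0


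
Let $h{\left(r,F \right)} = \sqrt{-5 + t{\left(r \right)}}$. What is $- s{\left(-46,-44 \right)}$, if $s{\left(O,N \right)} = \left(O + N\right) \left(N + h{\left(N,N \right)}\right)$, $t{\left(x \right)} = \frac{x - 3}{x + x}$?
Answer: $-3960 + \frac{45 i \sqrt{8646}}{22} \approx -3960.0 + 190.19 i$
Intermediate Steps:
$t{\left(x \right)} = \frac{-3 + x}{2 x}$
$h{\left(r,F \right)} = \sqrt{-5 + \frac{-3 + r}{2 r}}$
$s{\left(O,N \right)} = \left(N + O\right) \left(N + \frac{\sqrt{-18 - \frac{6}{N}}}{2}\right)$ ($s{\left(O,N \right)} = \left(O + N\right) \left(N + \frac{\sqrt{-18 - \frac{6}{N}}}{2}\right) = \left(N + O\right) \left(N + \frac{\sqrt{-18 - \frac{6}{N}}}{2}\right)$)
$- s{\left(-46,-44 \right)} = - (\left(-44\right)^{2} - -2024 + \frac{1}{2} \left(-44\right) \sqrt{-18 - \frac{6}{-44}} + \frac{1}{2} \left(-46\right) \sqrt{-18 - \frac{6}{-44}}) = - (1936 + 2024 + \frac{1}{2} \left(-44\right) \sqrt{-18 - - \frac{3}{22}} + \frac{1}{2} \left(-46\right) \sqrt{-18 - - \frac{3}{22}}) = - (1936 + 2024 + \frac{1}{2} \left(-44\right) \sqrt{-18 + \frac{3}{22}} + \frac{1}{2} \left(-46\right) \sqrt{-18 + \frac{3}{22}}) = - (1936 + 2024 + \frac{1}{2} \left(-44\right) \sqrt{- \frac{393}{22}} + \frac{1}{2} \left(-46\right) \sqrt{- \frac{393}{22}}) = - (1936 + 2024 + \frac{1}{2} \left(-44\right) \frac{i \sqrt{8646}}{22} + \frac{1}{2} \left(-46\right) \frac{i \sqrt{8646}}{22}) = - (1936 + 2024 - i \sqrt{8646} - \frac{23 i \sqrt{8646}}{22}) = - (3960 - \frac{45 i \sqrt{8646}}{22}) = -3960 + \frac{45 i \sqrt{8646}}{22}$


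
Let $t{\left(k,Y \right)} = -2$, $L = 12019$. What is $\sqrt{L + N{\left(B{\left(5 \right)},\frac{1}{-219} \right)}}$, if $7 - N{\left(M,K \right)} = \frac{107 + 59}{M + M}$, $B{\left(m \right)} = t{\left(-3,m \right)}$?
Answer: $\frac{\sqrt{48270}}{2} \approx 109.85$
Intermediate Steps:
$B{\left(m \right)} = -2$
$N{\left(M,K \right)} = 7 - \frac{83}{M}$ ($N{\left(M,K \right)} = 7 - \frac{107 + 59}{M + M} = 7 - \frac{166}{2 M} = 7 - 166 \frac{1}{2 M} = 7 - \frac{83}{M}$)
$\sqrt{L + N{\left(B{\left(5 \right)},\frac{1}{-219} \right)}} = \sqrt{12019 - \left(-7 + \frac{83}{-2}\right)} = \sqrt{12019 + \left(7 - - \frac{83}{2}\right)} = \sqrt{12019 + \left(7 + \frac{83}{2}\right)} = \sqrt{12019 + \frac{97}{2}} = \sqrt{\frac{24135}{2}} = \frac{\sqrt{48270}}{2}$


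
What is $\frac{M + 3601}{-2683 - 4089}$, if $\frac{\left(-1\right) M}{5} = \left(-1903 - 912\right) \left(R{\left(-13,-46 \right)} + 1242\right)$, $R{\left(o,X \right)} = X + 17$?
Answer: $- \frac{4269144}{1693} \approx -2521.6$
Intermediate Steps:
$R{\left(o,X \right)} = 17 + X$
$M = 17072975$ ($M = - 5 \left(-1903 - 912\right) \left(\left(17 - 46\right) + 1242\right) = - 5 \left(-1903 - 912\right) \left(-29 + 1242\right) = - 5 \left(\left(-2815\right) 1213\right) = \left(-5\right) \left(-3414595\right) = 17072975$)
$\frac{M + 3601}{-2683 - 4089} = \frac{17072975 + 3601}{-2683 - 4089} = \frac{17076576}{-6772} = 17076576 \left(- \frac{1}{6772}\right) = - \frac{4269144}{1693}$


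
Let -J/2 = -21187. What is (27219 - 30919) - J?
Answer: -46074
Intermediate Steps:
J = 42374 (J = -2*(-21187) = 42374)
(27219 - 30919) - J = (27219 - 30919) - 1*42374 = -3700 - 42374 = -46074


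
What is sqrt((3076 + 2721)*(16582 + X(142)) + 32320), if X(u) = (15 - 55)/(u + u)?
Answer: 4*sqrt(30295577454)/71 ≈ 9806.0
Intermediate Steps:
X(u) = -20/u (X(u) = -40*1/(2*u) = -20/u)
sqrt((3076 + 2721)*(16582 + X(142)) + 32320) = sqrt((3076 + 2721)*(16582 - 20/142) + 32320) = sqrt(5797*(16582 - 20*1/142) + 32320) = sqrt(5797*(16582 - 10/71) + 32320) = sqrt(5797*(1177312/71) + 32320) = sqrt(6824877664/71 + 32320) = sqrt(6827172384/71) = 4*sqrt(30295577454)/71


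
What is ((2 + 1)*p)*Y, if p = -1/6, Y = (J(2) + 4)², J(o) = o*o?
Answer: -32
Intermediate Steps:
J(o) = o²
Y = 64 (Y = (2² + 4)² = (4 + 4)² = 8² = 64)
p = -⅙ (p = -1*⅙ = -⅙ ≈ -0.16667)
((2 + 1)*p)*Y = ((2 + 1)*(-⅙))*64 = (3*(-⅙))*64 = -½*64 = -32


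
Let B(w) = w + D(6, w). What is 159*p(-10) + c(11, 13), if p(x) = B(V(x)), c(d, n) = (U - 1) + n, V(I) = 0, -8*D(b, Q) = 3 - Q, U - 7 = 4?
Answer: -293/8 ≈ -36.625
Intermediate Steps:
U = 11 (U = 7 + 4 = 11)
D(b, Q) = -3/8 + Q/8 (D(b, Q) = -(3 - Q)/8 = -3/8 + Q/8)
B(w) = -3/8 + 9*w/8 (B(w) = w + (-3/8 + w/8) = -3/8 + 9*w/8)
c(d, n) = 10 + n (c(d, n) = (11 - 1) + n = 10 + n)
p(x) = -3/8 (p(x) = -3/8 + (9/8)*0 = -3/8 + 0 = -3/8)
159*p(-10) + c(11, 13) = 159*(-3/8) + (10 + 13) = -477/8 + 23 = -293/8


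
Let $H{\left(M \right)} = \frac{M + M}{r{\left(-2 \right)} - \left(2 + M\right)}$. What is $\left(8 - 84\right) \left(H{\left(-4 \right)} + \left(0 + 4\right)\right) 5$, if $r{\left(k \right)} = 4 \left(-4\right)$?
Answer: $- \frac{12160}{7} \approx -1737.1$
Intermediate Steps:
$r{\left(k \right)} = -16$
$H{\left(M \right)} = \frac{2 M}{-18 - M}$ ($H{\left(M \right)} = \frac{M + M}{-16 - \left(2 + M\right)} = \frac{2 M}{-18 - M}$)
$\left(8 - 84\right) \left(H{\left(-4 \right)} + \left(0 + 4\right)\right) 5 = \left(8 - 84\right) \left(\left(-2\right) \left(-4\right) \frac{1}{18 - 4} + \left(0 + 4\right)\right) 5 = - 76 \left(\left(-2\right) \left(-4\right) \frac{1}{14} + 4\right) 5 = - 76 \left(\frac{4}{7} + 4\right) 5 = - 76 \cdot \frac{32}{7} \cdot 5 = \left(-76\right) \frac{160}{7} = - \frac{12160}{7}$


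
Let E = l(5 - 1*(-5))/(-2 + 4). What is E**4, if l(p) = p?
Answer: 625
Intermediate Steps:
E = 5 (E = (5 - 1*(-5))/(-2 + 4) = (5 + 5)/2 = (1/2)*10 = 5)
E**4 = 5**4 = 625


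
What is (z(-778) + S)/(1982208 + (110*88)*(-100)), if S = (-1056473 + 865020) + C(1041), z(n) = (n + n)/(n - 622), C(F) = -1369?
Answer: -67487311/354972800 ≈ -0.19012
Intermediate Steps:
z(n) = 2*n/(-622 + n) (z(n) = (2*n)/(-622 + n) = 2*n/(-622 + n))
S = -192822 (S = (-1056473 + 865020) - 1369 = -191453 - 1369 = -192822)
(z(-778) + S)/(1982208 + (110*88)*(-100)) = (2*(-778)/(-622 - 778) - 192822)/(1982208 + (110*88)*(-100)) = (2*(-778)/(-1400) - 192822)/(1982208 + 9680*(-100)) = (2*(-778)*(-1/1400) - 192822)/(1982208 - 968000) = (389/350 - 192822)/1014208 = -67487311/350*1/1014208 = -67487311/354972800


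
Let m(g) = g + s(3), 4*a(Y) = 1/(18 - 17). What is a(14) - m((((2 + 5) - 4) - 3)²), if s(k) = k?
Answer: -11/4 ≈ -2.7500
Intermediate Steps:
a(Y) = ¼ (a(Y) = 1/(4*(18 - 17)) = (¼)/1 = (¼)*1 = ¼)
m(g) = 3 + g (m(g) = g + 3 = 3 + g)
a(14) - m((((2 + 5) - 4) - 3)²) = ¼ - (3 + (((2 + 5) - 4) - 3)²) = ¼ - (3 + ((7 - 4) - 3)²) = ¼ - (3 + (3 - 3)²) = ¼ - (3 + 0²) = ¼ - (3 + 0) = ¼ - 1*3 = ¼ - 3 = -11/4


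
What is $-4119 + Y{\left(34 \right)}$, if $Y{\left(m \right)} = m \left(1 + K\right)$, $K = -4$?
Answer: $-4221$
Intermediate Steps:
$Y{\left(m \right)} = - 3 m$ ($Y{\left(m \right)} = m \left(1 - 4\right) = m \left(-3\right) = - 3 m$)
$-4119 + Y{\left(34 \right)} = -4119 - 102 = -4221$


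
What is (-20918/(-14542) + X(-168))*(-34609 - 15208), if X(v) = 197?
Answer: -71878259182/7271 ≈ -9.8856e+6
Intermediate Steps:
(-20918/(-14542) + X(-168))*(-34609 - 15208) = (-20918/(-14542) + 197)*(-34609 - 15208) = (-20918*(-1/14542) + 197)*(-49817) = (10459/7271 + 197)*(-49817) = (1442846/7271)*(-49817) = -71878259182/7271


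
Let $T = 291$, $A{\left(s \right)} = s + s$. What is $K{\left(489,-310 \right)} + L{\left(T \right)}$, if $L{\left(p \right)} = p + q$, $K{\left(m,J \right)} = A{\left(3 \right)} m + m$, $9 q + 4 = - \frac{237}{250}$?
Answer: $\frac{8355263}{2250} \approx 3713.4$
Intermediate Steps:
$q = - \frac{1237}{2250}$ ($q = - \frac{4}{9} + \frac{\left(-237\right) \frac{1}{250}}{9} = - \frac{4}{9} + \frac{1}{9} \left(- \frac{237}{250}\right) = - \frac{4}{9} - \frac{79}{750} = - \frac{1237}{2250} \approx -0.54978$)
$A{\left(s \right)} = 2 s$
$K{\left(m,J \right)} = 7 m$ ($K{\left(m,J \right)} = 2 \cdot 3 m + m = 6 m + m = 7 m$)
$L{\left(p \right)} = - \frac{1237}{2250} + p$ ($L{\left(p \right)} = p - \frac{1237}{2250} = - \frac{1237}{2250} + p$)
$K{\left(489,-310 \right)} + L{\left(T \right)} = 7 \cdot 489 + \left(- \frac{1237}{2250} + 291\right) = 3423 + \frac{653513}{2250} = \frac{8355263}{2250}$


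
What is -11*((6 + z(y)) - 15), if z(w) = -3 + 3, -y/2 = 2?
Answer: 99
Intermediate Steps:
y = -4 (y = -2*2 = -4)
z(w) = 0
-11*((6 + z(y)) - 15) = -11*((6 + 0) - 15) = -11*(6 - 15) = -11*(-9) = 99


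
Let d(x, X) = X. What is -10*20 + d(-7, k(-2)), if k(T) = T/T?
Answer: -199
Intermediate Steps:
k(T) = 1
-10*20 + d(-7, k(-2)) = -10*20 + 1 = -200 + 1 = -199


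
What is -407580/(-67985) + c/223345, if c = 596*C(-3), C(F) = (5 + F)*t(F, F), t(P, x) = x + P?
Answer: 18108945276/3036821965 ≈ 5.9631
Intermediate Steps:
t(P, x) = P + x
C(F) = 2*F*(5 + F) (C(F) = (5 + F)*(F + F) = (5 + F)*(2*F) = 2*F*(5 + F))
c = -7152 (c = 596*(2*(-3)*(5 - 3)) = 596*(2*(-3)*2) = 596*(-12) = -7152)
-407580/(-67985) + c/223345 = -407580/(-67985) - 7152/223345 = -407580*(-1/67985) - 7152*1/223345 = 81516/13597 - 7152/223345 = 18108945276/3036821965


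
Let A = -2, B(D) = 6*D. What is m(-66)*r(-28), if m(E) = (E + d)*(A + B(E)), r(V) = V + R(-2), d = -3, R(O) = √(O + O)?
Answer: -768936 + 54924*I ≈ -7.6894e+5 + 54924.0*I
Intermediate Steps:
R(O) = √2*√O (R(O) = √(2*O) = √2*√O)
r(V) = V + 2*I (r(V) = V + √2*√(-2) = V + √2*(I*√2) = V + 2*I)
m(E) = (-3 + E)*(-2 + 6*E) (m(E) = (E - 3)*(-2 + 6*E) = (-3 + E)*(-2 + 6*E))
m(-66)*r(-28) = (6 - 20*(-66) + 6*(-66)²)*(-28 + 2*I) = (6 + 1320 + 6*4356)*(-28 + 2*I) = (6 + 1320 + 26136)*(-28 + 2*I) = 27462*(-28 + 2*I) = -768936 + 54924*I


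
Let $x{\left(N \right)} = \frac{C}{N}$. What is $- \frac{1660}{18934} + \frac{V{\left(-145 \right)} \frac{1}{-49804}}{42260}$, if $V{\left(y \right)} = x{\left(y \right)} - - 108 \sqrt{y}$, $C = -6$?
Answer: $- \frac{126651347910401}{1444588325781800} - \frac{27 i \sqrt{145}}{526179260} \approx -0.087673 - 6.1789 \cdot 10^{-7} i$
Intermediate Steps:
$x{\left(N \right)} = - \frac{6}{N}$
$V{\left(y \right)} = - \frac{6}{y} + 108 \sqrt{y}$ ($V{\left(y \right)} = - \frac{6}{y} - - 108 \sqrt{y} = - \frac{6}{y} + 108 \sqrt{y}$)
$- \frac{1660}{18934} + \frac{V{\left(-145 \right)} \frac{1}{-49804}}{42260} = - \frac{1660}{18934} + \frac{\frac{6 \left(-1 + 18 \left(-145\right)^{\frac{3}{2}}\right)}{-145} \frac{1}{-49804}}{42260} = \left(-1660\right) \frac{1}{18934} + 6 \left(- \frac{1}{145}\right) \left(-1 + 18 \left(- 145 i \sqrt{145}\right)\right) \left(- \frac{1}{49804}\right) \frac{1}{42260} = - \frac{830}{9467} + 6 \left(- \frac{1}{145}\right) \left(-1 - 2610 i \sqrt{145}\right) \left(- \frac{1}{49804}\right) \frac{1}{42260} = - \frac{830}{9467} + \left(\frac{6}{145} + 108 i \sqrt{145}\right) \left(- \frac{1}{49804}\right) \frac{1}{42260} = - \frac{830}{9467} + \left(- \frac{3}{3610790} - \frac{27 i \sqrt{145}}{12451}\right) \frac{1}{42260} = - \frac{830}{9467} - \left(\frac{3}{152591985400} + \frac{27 i \sqrt{145}}{526179260}\right) = - \frac{126651347910401}{1444588325781800} - \frac{27 i \sqrt{145}}{526179260}$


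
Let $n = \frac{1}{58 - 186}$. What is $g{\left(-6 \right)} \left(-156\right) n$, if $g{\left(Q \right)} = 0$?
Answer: $0$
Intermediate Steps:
$n = - \frac{1}{128}$ ($n = \frac{1}{-128} = - \frac{1}{128} \approx -0.0078125$)
$g{\left(-6 \right)} \left(-156\right) n = 0 \left(-156\right) \left(- \frac{1}{128}\right) = 0 \left(- \frac{1}{128}\right) = 0$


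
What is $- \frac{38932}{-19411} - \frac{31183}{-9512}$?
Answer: $\frac{975614397}{184637432} \approx 5.2839$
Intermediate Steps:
$- \frac{38932}{-19411} - \frac{31183}{-9512} = \left(-38932\right) \left(- \frac{1}{19411}\right) - - \frac{31183}{9512} = \frac{38932}{19411} + \frac{31183}{9512} = \frac{975614397}{184637432}$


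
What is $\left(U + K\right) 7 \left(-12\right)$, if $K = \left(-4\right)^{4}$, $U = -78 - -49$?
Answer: $-19068$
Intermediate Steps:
$U = -29$ ($U = -78 + 49 = -29$)
$K = 256$
$\left(U + K\right) 7 \left(-12\right) = \left(-29 + 256\right) 7 \left(-12\right) = 227 \left(-84\right) = -19068$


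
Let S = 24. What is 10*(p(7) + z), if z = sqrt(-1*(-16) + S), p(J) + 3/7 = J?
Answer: 460/7 + 20*sqrt(10) ≈ 128.96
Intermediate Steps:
p(J) = -3/7 + J
z = 2*sqrt(10) (z = sqrt(-1*(-16) + 24) = sqrt(16 + 24) = sqrt(40) = 2*sqrt(10) ≈ 6.3246)
10*(p(7) + z) = 10*((-3/7 + 7) + 2*sqrt(10)) = 10*(46/7 + 2*sqrt(10)) = 460/7 + 20*sqrt(10)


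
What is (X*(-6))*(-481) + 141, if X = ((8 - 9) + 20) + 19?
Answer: 109809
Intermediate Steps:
X = 38 (X = (-1 + 20) + 19 = 19 + 19 = 38)
(X*(-6))*(-481) + 141 = (38*(-6))*(-481) + 141 = -228*(-481) + 141 = 109668 + 141 = 109809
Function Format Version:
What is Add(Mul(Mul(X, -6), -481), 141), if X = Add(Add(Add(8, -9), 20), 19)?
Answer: 109809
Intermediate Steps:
X = 38 (X = Add(Add(-1, 20), 19) = Add(19, 19) = 38)
Add(Mul(Mul(X, -6), -481), 141) = Add(Mul(Mul(38, -6), -481), 141) = Add(Mul(-228, -481), 141) = Add(109668, 141) = 109809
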